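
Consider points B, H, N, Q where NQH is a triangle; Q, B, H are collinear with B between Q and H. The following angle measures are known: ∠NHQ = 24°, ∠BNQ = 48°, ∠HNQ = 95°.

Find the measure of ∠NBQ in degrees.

∠NBQ = 71°

1. ∠HQN = 61°  [△NQH]
2. ∠BQN = 61°  [B on ray QH]
3. ∠NBQ = 71°  [△NQB]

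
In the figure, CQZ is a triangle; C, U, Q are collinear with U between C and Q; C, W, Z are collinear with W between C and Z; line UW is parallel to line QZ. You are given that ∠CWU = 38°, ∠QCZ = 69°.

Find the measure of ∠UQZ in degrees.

∠UQZ = 73°

1. ∠CZQ = 38°  [UW∥QZ, corresponding at W]
2. ∠CQZ = 73°  [△CQZ]
3. ∠UQZ = 73°  [U on ray QC]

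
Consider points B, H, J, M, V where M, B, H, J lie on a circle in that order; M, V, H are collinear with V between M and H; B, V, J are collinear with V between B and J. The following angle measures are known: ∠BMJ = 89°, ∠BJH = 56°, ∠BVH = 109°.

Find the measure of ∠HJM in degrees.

∠HJM = 94°

1. ∠BHJ = 91°  [cyclic MBHJ, opposite ∠M+∠H]
2. ∠BMH = 56°  [same arc BH]
3. ∠HBJ = 33°  [△BHJ]
4. ∠BHM = 38°  [△BVH]
5. ∠HBM = 86°  [△MBH]
6. ∠HJM = 94°  [cyclic MBHJ, opposite ∠B+∠J]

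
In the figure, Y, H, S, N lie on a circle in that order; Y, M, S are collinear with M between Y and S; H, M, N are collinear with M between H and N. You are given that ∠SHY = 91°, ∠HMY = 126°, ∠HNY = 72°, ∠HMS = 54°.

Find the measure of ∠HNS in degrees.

∠HNS = 17°

1. ∠HSY = 72°  [same arc YH]
2. ∠HYS = 17°  [△YHS]
3. ∠HNS = 17°  [same arc HS]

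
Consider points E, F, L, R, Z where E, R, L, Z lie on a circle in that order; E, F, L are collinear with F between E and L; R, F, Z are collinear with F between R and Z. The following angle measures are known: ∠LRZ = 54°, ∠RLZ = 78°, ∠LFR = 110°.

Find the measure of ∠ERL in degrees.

∠ERL = 116°

1. ∠LZR = 48°  [△RLZ]
2. ∠ELR = 16°  [△RFL]
3. ∠LER = 48°  [same arc RL]
4. ∠ERL = 116°  [△ERL]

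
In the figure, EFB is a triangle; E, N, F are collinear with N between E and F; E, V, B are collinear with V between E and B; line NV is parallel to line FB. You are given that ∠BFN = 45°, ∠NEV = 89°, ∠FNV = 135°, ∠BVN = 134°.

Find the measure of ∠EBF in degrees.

1. ∠BFE = 45°  [N on ray FE]
2. ∠BEF = 89°  [N on EF, V on EB]
3. ∠EBF = 46°  [△EFB]

∠EBF = 46°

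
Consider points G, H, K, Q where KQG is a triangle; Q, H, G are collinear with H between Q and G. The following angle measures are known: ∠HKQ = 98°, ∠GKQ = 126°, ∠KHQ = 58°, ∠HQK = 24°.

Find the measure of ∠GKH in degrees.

1. ∠GHK = 122°  [linear pair at H on QG]
2. ∠GQK = 24°  [H on ray QG]
3. ∠KGQ = 30°  [△KQG]
4. ∠HGK = 30°  [H on ray GQ]
5. ∠GKH = 28°  [△KHG]

∠GKH = 28°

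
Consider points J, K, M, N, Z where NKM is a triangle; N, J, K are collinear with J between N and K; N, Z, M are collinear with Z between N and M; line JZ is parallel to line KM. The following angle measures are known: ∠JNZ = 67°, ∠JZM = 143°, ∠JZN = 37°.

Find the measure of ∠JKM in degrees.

1. ∠NJZ = 76°  [△NJZ]
2. ∠KJZ = 104°  [linear pair at J on NK]
3. ∠JKM = 76°  [JZ∥KM, co-interior at K–J]

∠JKM = 76°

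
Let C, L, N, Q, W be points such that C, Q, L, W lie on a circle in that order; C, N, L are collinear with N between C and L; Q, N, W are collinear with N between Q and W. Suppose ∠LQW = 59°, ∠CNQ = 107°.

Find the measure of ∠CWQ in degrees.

1. ∠LCW = 59°  [same arc LW]
2. ∠LNW = 107°  [vertical angles at N]
3. ∠CNW = 73°  [linear pair at N on CL]
4. ∠CWQ = 48°  [△CNW]

∠CWQ = 48°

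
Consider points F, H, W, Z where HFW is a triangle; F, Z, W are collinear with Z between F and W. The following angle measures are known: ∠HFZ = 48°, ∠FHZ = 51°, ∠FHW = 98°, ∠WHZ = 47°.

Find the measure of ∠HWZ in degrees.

1. ∠HFW = 48°  [Z on ray FW]
2. ∠FWH = 34°  [△HFW]
3. ∠HWZ = 34°  [Z on ray WF]

∠HWZ = 34°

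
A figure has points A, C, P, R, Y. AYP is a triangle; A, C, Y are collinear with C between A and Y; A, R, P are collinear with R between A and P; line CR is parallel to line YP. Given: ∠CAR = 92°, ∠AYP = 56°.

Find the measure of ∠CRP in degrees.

∠CRP = 148°

1. ∠PAY = 92°  [C on AY, R on AP]
2. ∠APY = 32°  [△AYP]
3. ∠ARC = 32°  [CR∥YP, corresponding at R]
4. ∠CRP = 148°  [linear pair at R on AP]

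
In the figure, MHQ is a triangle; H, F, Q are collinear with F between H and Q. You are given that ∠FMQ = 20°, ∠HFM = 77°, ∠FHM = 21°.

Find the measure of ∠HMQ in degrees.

∠HMQ = 102°

1. ∠MFQ = 103°  [linear pair at F on HQ]
2. ∠MHQ = 21°  [F on ray HQ]
3. ∠FQM = 57°  [△MFQ]
4. ∠HQM = 57°  [F on ray QH]
5. ∠HMQ = 102°  [△MHQ]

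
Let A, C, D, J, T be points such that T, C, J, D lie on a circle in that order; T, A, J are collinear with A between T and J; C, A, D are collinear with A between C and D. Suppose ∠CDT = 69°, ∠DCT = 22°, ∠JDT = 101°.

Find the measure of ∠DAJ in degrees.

1. ∠DJT = 22°  [same arc TD]
2. ∠DTJ = 57°  [△TJD]
3. ∠DAT = 54°  [△TAD]
4. ∠DAJ = 126°  [linear pair at A on TJ]

∠DAJ = 126°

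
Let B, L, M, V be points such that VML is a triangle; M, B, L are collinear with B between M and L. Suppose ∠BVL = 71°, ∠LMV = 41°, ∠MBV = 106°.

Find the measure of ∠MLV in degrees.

∠MLV = 35°

1. ∠LBV = 74°  [linear pair at B on ML]
2. ∠BLV = 35°  [△VBL]
3. ∠MLV = 35°  [B on ray LM]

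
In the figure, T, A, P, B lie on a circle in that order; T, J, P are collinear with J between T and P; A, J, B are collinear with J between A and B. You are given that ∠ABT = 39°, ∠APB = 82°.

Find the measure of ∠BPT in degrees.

∠BPT = 43°

1. ∠ATB = 98°  [cyclic TAPB, opposite ∠T+∠P]
2. ∠BAT = 43°  [△TAB]
3. ∠BPT = 43°  [same arc TB]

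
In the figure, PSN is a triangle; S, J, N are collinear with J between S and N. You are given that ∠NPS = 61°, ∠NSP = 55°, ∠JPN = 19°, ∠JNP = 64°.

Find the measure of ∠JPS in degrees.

∠JPS = 42°

1. ∠JSP = 55°  [J on ray SN]
2. ∠NJP = 97°  [△PJN]
3. ∠PJS = 83°  [linear pair at J on SN]
4. ∠JPS = 42°  [△PSJ]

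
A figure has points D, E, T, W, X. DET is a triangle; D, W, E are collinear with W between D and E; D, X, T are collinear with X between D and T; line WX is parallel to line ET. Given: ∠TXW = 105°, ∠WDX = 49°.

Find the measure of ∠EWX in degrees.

1. ∠DXW = 75°  [linear pair at X on DT]
2. ∠DWX = 56°  [△DWX]
3. ∠EWX = 124°  [linear pair at W on DE]

∠EWX = 124°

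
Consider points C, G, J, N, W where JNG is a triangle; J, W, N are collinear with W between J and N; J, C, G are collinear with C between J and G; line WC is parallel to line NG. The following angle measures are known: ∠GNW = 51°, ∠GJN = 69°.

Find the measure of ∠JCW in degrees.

∠JCW = 60°

1. ∠GNJ = 51°  [W on ray NJ]
2. ∠JGN = 60°  [△JNG]
3. ∠JCW = 60°  [WC∥NG, corresponding at C]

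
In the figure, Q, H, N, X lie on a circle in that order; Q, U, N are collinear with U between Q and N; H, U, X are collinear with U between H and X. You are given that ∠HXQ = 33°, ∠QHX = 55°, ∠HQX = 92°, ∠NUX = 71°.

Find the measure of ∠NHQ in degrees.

1. ∠HNQ = 33°  [same arc QH]
2. ∠HUQ = 71°  [vertical angles at U]
3. ∠HQN = 54°  [△QUH]
4. ∠NHQ = 93°  [△QHN]

∠NHQ = 93°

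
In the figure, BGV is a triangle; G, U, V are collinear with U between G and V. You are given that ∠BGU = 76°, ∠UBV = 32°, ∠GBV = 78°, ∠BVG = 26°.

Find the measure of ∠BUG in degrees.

∠BUG = 58°

1. ∠BVU = 26°  [U on ray VG]
2. ∠BUV = 122°  [△BUV]
3. ∠BUG = 58°  [linear pair at U on GV]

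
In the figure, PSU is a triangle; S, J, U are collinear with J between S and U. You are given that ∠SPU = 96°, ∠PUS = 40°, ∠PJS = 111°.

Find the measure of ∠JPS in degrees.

1. ∠PSU = 44°  [△PSU]
2. ∠JSP = 44°  [J on ray SU]
3. ∠JPS = 25°  [△PSJ]

∠JPS = 25°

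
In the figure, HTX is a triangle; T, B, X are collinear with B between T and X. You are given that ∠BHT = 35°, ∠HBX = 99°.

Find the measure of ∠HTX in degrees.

∠HTX = 64°

1. ∠HBT = 81°  [linear pair at B on TX]
2. ∠BTH = 64°  [△HTB]
3. ∠HTX = 64°  [B on ray TX]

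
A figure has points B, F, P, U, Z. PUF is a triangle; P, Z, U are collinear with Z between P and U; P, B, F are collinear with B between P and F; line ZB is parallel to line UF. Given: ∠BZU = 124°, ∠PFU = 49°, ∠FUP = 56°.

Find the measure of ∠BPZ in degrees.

∠BPZ = 75°

1. ∠BZP = 56°  [linear pair at Z on PU]
2. ∠PBZ = 49°  [ZB∥UF, corresponding at B]
3. ∠BPZ = 75°  [△PZB]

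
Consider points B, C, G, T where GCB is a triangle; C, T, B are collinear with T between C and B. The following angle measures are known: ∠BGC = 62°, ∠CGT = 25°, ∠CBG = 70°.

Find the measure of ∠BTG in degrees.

∠BTG = 73°

1. ∠BCG = 48°  [△GCB]
2. ∠GCT = 48°  [T on ray CB]
3. ∠CTG = 107°  [△GCT]
4. ∠BTG = 73°  [linear pair at T on CB]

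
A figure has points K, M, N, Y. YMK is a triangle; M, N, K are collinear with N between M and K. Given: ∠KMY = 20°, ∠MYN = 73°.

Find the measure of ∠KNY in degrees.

∠KNY = 93°

1. ∠NMY = 20°  [N on ray MK]
2. ∠MNY = 87°  [△YMN]
3. ∠KNY = 93°  [linear pair at N on MK]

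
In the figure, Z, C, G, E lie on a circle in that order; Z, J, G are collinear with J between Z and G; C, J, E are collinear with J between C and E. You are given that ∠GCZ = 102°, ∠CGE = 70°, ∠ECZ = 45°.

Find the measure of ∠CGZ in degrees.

1. ∠CZE = 110°  [cyclic ZCGE, opposite ∠Z+∠G]
2. ∠CEZ = 25°  [△ZCE]
3. ∠CGZ = 25°  [same arc ZC]

∠CGZ = 25°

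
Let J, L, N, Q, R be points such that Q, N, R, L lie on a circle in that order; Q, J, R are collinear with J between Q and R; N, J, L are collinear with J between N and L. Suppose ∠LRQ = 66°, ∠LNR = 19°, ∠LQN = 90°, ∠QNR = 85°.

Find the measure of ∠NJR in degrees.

∠NJR = 137°

1. ∠LNQ = 66°  [same arc QL]
2. ∠LQR = 19°  [same arc RL]
3. ∠NLQ = 24°  [△QNL]
4. ∠LJQ = 137°  [△QJL]
5. ∠NJR = 137°  [vertical angles at J]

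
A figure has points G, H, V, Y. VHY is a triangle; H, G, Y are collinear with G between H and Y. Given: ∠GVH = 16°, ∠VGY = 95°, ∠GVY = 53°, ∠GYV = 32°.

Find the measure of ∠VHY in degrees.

1. ∠HGV = 85°  [linear pair at G on HY]
2. ∠GHV = 79°  [△VHG]
3. ∠VHY = 79°  [G on ray HY]

∠VHY = 79°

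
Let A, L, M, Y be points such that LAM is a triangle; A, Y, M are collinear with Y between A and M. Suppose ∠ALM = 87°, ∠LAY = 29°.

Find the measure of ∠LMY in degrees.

1. ∠LAM = 29°  [Y on ray AM]
2. ∠AML = 64°  [△LAM]
3. ∠LMY = 64°  [Y on ray MA]

∠LMY = 64°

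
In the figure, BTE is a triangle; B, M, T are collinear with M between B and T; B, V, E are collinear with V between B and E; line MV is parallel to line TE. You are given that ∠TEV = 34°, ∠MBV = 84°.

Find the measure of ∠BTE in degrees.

1. ∠BET = 34°  [V on ray EB]
2. ∠EBT = 84°  [M on BT, V on BE]
3. ∠BTE = 62°  [△BTE]

∠BTE = 62°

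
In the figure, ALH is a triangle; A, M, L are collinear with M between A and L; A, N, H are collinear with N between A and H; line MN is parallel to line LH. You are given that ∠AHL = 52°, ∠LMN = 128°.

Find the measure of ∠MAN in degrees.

1. ∠ANM = 52°  [MN∥LH, corresponding at N]
2. ∠AMN = 52°  [linear pair at M on AL]
3. ∠MAN = 76°  [△AMN]

∠MAN = 76°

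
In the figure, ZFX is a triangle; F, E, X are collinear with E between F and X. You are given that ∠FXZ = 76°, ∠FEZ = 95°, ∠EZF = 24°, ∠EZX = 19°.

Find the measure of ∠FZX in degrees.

1. ∠EFZ = 61°  [△ZFE]
2. ∠XFZ = 61°  [E on ray FX]
3. ∠FZX = 43°  [△ZFX]

∠FZX = 43°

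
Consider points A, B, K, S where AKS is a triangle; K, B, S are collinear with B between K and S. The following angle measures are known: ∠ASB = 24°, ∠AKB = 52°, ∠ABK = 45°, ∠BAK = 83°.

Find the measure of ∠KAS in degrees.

∠KAS = 104°

1. ∠ASK = 24°  [B on ray SK]
2. ∠AKS = 52°  [B on ray KS]
3. ∠KAS = 104°  [△AKS]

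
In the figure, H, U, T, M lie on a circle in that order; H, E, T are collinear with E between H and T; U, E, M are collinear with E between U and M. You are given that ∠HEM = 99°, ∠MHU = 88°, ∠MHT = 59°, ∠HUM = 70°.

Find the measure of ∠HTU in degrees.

1. ∠TEU = 99°  [vertical angles at E]
2. ∠MUT = 59°  [same arc TM]
3. ∠HTU = 22°  [△UET]

∠HTU = 22°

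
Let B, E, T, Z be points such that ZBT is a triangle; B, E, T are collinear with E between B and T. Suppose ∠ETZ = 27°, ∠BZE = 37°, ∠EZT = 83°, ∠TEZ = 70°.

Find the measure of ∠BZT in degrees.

1. ∠BTZ = 27°  [E on ray TB]
2. ∠BEZ = 110°  [linear pair at E on BT]
3. ∠EBZ = 33°  [△ZBE]
4. ∠TBZ = 33°  [E on ray BT]
5. ∠BZT = 120°  [△ZBT]

∠BZT = 120°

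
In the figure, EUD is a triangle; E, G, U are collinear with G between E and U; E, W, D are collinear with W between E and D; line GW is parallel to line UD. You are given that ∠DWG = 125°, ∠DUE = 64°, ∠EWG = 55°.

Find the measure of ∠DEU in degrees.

∠DEU = 61°

1. ∠EGW = 64°  [GW∥UD, corresponding at G]
2. ∠GEW = 61°  [△EGW]
3. ∠DEU = 61°  [G on EU, W on ED]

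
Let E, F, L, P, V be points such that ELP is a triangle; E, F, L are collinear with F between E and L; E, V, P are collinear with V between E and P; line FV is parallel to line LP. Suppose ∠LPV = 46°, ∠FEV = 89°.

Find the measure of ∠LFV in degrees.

∠LFV = 135°

1. ∠EPL = 46°  [V on ray PE]
2. ∠LEP = 89°  [F on EL, V on EP]
3. ∠ELP = 45°  [△ELP]
4. ∠EFV = 45°  [FV∥LP, corresponding at F]
5. ∠LFV = 135°  [linear pair at F on EL]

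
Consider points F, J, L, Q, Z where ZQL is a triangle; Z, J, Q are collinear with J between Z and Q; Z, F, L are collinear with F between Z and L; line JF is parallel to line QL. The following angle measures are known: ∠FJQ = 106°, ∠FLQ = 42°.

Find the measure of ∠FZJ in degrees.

1. ∠FJZ = 74°  [linear pair at J on ZQ]
2. ∠QLZ = 42°  [F on ray LZ]
3. ∠LQZ = 74°  [JF∥QL, corresponding at J]
4. ∠LZQ = 64°  [△ZQL]
5. ∠FZJ = 64°  [J on ZQ, F on ZL]

∠FZJ = 64°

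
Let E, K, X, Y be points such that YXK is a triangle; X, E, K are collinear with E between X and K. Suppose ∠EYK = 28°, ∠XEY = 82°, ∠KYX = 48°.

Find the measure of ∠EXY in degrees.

1. ∠KEY = 98°  [linear pair at E on XK]
2. ∠EKY = 54°  [△YEK]
3. ∠XKY = 54°  [E on ray KX]
4. ∠KXY = 78°  [△YXK]
5. ∠EXY = 78°  [E on ray XK]

∠EXY = 78°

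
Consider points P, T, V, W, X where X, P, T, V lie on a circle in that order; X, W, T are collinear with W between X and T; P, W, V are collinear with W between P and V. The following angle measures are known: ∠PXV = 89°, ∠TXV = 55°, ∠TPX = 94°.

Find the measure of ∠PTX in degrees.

∠PTX = 52°

1. ∠PTV = 91°  [cyclic XPTV, opposite ∠X+∠T]
2. ∠TPV = 55°  [same arc TV]
3. ∠PVT = 34°  [△PTV]
4. ∠PXT = 34°  [same arc PT]
5. ∠PTX = 52°  [△XPT]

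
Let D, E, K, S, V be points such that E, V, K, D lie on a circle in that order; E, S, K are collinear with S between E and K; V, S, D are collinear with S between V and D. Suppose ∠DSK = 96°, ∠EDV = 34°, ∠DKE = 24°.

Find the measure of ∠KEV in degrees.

1. ∠ESV = 96°  [vertical angles at S]
2. ∠DVE = 24°  [same arc ED]
3. ∠KEV = 60°  [△ESV]

∠KEV = 60°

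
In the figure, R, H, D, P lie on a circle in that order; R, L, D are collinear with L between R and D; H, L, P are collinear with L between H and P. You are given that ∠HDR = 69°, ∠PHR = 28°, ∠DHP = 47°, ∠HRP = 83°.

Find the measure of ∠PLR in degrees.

∠PLR = 64°

1. ∠HPR = 69°  [same arc RH]
2. ∠DRP = 47°  [same arc DP]
3. ∠PLR = 64°  [△RLP]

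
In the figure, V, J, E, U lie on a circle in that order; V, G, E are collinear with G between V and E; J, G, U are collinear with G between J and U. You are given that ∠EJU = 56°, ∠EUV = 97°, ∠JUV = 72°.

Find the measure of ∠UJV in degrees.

∠UJV = 27°

1. ∠EVU = 56°  [same arc EU]
2. ∠UEV = 27°  [△VEU]
3. ∠UJV = 27°  [same arc VU]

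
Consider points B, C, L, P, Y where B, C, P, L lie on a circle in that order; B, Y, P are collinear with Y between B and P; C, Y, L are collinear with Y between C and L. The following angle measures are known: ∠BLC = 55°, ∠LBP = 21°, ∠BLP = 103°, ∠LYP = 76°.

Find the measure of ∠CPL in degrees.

1. ∠LCP = 21°  [same arc PL]
2. ∠BPL = 56°  [△BPL]
3. ∠CLP = 48°  [△PYL]
4. ∠CPL = 111°  [△CPL]

∠CPL = 111°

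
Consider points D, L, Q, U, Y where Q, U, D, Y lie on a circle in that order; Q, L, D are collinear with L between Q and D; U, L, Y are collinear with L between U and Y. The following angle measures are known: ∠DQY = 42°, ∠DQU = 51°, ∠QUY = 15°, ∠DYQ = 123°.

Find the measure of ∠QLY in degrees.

∠QLY = 66°

1. ∠QDY = 15°  [△QDY]
2. ∠DYU = 51°  [same arc UD]
3. ∠DLY = 114°  [△DLY]
4. ∠QLY = 66°  [linear pair at L on QD]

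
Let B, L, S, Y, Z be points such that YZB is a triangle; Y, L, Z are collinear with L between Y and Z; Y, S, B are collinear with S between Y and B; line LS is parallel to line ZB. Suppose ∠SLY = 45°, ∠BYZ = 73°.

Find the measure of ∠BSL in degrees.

∠BSL = 118°

1. ∠BZY = 45°  [LS∥ZB, corresponding at L]
2. ∠YBZ = 62°  [△YZB]
3. ∠LSY = 62°  [LS∥ZB, corresponding at S]
4. ∠BSL = 118°  [linear pair at S on YB]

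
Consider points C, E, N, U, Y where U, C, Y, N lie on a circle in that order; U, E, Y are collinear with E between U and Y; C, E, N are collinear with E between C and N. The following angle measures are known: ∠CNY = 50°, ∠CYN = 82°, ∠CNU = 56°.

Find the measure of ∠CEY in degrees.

∠CEY = 76°

1. ∠NCY = 48°  [△CYN]
2. ∠CYU = 56°  [same arc UC]
3. ∠CEY = 76°  [△CEY]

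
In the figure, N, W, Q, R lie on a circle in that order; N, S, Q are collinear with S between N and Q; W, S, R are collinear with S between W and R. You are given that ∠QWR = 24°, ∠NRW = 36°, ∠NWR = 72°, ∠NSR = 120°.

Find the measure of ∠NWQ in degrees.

∠NWQ = 96°

1. ∠QNR = 24°  [same arc QR]
2. ∠NQR = 72°  [same arc NR]
3. ∠NRQ = 84°  [△NQR]
4. ∠NWQ = 96°  [cyclic NWQR, opposite ∠W+∠R]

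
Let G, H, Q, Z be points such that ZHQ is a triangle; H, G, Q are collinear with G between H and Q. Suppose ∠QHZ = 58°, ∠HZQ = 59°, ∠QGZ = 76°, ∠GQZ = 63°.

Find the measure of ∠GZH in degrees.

1. ∠GHZ = 58°  [G on ray HQ]
2. ∠HGZ = 104°  [linear pair at G on HQ]
3. ∠GZH = 18°  [△ZHG]

∠GZH = 18°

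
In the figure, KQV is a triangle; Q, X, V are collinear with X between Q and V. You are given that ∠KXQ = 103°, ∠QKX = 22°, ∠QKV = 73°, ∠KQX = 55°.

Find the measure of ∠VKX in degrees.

∠VKX = 51°

1. ∠KXV = 77°  [linear pair at X on QV]
2. ∠KQV = 55°  [X on ray QV]
3. ∠KVQ = 52°  [△KQV]
4. ∠KVX = 52°  [X on ray VQ]
5. ∠VKX = 51°  [△KXV]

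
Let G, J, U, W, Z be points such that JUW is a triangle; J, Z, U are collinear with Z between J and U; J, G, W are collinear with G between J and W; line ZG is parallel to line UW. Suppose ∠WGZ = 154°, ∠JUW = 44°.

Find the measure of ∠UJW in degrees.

∠UJW = 110°

1. ∠JGZ = 26°  [linear pair at G on JW]
2. ∠GZJ = 44°  [ZG∥UW, corresponding at Z]
3. ∠GJZ = 110°  [△JZG]
4. ∠UJW = 110°  [Z on JU, G on JW]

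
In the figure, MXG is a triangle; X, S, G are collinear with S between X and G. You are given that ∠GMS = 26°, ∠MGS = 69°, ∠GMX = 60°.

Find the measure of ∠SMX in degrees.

1. ∠GSM = 85°  [△MSG]
2. ∠MGX = 69°  [S on ray GX]
3. ∠GXM = 51°  [△MXG]
4. ∠MSX = 95°  [linear pair at S on XG]
5. ∠MXS = 51°  [S on ray XG]
6. ∠SMX = 34°  [△MXS]

∠SMX = 34°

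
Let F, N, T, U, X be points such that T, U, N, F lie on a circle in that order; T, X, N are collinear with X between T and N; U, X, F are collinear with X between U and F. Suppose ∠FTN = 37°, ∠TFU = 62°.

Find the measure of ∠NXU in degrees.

∠NXU = 81°

1. ∠FUN = 37°  [same arc NF]
2. ∠TNU = 62°  [same arc TU]
3. ∠NXU = 81°  [△UXN]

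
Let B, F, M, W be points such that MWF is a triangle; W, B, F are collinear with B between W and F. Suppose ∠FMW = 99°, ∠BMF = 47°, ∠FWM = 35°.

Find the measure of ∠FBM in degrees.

1. ∠MFW = 46°  [△MWF]
2. ∠BFM = 46°  [B on ray FW]
3. ∠FBM = 87°  [△MBF]

∠FBM = 87°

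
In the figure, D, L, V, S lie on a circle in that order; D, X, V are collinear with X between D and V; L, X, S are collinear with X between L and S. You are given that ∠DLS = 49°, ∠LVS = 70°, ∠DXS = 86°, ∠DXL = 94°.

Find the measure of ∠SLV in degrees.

1. ∠DVS = 49°  [same arc DS]
2. ∠SXV = 94°  [linear pair at X on DV]
3. ∠LSV = 37°  [△VXS]
4. ∠SLV = 73°  [△LVS]

∠SLV = 73°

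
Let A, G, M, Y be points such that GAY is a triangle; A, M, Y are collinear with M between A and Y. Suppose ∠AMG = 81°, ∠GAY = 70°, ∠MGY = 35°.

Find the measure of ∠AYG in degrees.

1. ∠GMY = 99°  [linear pair at M on AY]
2. ∠GYM = 46°  [△GMY]
3. ∠AYG = 46°  [M on ray YA]

∠AYG = 46°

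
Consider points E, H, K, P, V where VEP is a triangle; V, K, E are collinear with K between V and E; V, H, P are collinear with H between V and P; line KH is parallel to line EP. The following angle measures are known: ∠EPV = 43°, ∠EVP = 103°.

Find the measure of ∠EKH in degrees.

1. ∠PEV = 34°  [△VEP]
2. ∠HKV = 34°  [KH∥EP, corresponding at K]
3. ∠EKH = 146°  [linear pair at K on VE]

∠EKH = 146°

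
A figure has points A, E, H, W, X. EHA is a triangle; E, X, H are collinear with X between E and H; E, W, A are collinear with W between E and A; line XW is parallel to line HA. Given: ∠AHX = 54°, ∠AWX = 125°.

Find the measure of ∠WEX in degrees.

1. ∠AHE = 54°  [X on ray HE]
2. ∠EWX = 55°  [linear pair at W on EA]
3. ∠EXW = 54°  [XW∥HA, corresponding at X]
4. ∠WEX = 71°  [△EXW]

∠WEX = 71°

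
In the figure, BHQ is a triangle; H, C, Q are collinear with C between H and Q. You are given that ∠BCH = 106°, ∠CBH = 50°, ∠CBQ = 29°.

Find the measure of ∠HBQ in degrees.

1. ∠BHC = 24°  [△BHC]
2. ∠BCQ = 74°  [linear pair at C on HQ]
3. ∠BQC = 77°  [△BCQ]
4. ∠BHQ = 24°  [C on ray HQ]
5. ∠BQH = 77°  [C on ray QH]
6. ∠HBQ = 79°  [△BHQ]

∠HBQ = 79°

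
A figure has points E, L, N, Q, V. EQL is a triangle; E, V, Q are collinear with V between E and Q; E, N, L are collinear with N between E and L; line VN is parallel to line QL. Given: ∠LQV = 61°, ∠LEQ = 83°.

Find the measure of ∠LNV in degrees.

∠LNV = 144°

1. ∠EQL = 61°  [V on ray QE]
2. ∠ELQ = 36°  [△EQL]
3. ∠ENV = 36°  [VN∥QL, corresponding at N]
4. ∠LNV = 144°  [linear pair at N on EL]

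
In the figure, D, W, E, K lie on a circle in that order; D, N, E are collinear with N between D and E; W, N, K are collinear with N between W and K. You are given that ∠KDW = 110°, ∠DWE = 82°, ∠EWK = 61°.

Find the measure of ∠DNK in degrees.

∠DNK = 70°

1. ∠KEW = 70°  [cyclic DWEK, opposite ∠D+∠E]
2. ∠DKE = 98°  [cyclic DWEK, opposite ∠W+∠K]
3. ∠EDK = 61°  [same arc EK]
4. ∠EKW = 49°  [△WEK]
5. ∠DEK = 21°  [△DEK]
6. ∠ENK = 110°  [△ENK]
7. ∠DNK = 70°  [linear pair at N on DE]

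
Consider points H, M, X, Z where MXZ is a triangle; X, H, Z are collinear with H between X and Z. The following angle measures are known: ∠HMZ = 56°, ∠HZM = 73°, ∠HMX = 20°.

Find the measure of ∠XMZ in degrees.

∠XMZ = 76°

1. ∠MHZ = 51°  [△MHZ]
2. ∠MZX = 73°  [H on ray ZX]
3. ∠MHX = 129°  [linear pair at H on XZ]
4. ∠HXM = 31°  [△MXH]
5. ∠MXZ = 31°  [H on ray XZ]
6. ∠XMZ = 76°  [△MXZ]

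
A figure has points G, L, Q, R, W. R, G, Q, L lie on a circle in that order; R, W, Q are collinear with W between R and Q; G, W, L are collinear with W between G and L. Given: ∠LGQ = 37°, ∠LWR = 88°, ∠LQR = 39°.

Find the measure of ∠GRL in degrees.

1. ∠LRQ = 37°  [same arc QL]
2. ∠GLR = 55°  [△RWL]
3. ∠LGR = 39°  [same arc RL]
4. ∠GRL = 86°  [△RGL]

∠GRL = 86°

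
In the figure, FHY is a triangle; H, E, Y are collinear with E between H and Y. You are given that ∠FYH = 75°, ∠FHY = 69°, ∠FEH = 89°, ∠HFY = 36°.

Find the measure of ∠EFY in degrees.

1. ∠EYF = 75°  [E on ray YH]
2. ∠FEY = 91°  [linear pair at E on HY]
3. ∠EFY = 14°  [△FEY]

∠EFY = 14°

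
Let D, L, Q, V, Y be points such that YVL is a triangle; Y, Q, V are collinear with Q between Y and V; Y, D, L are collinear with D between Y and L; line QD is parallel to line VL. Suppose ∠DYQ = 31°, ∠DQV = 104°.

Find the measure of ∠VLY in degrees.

∠VLY = 73°

1. ∠DQY = 76°  [linear pair at Q on YV]
2. ∠QDY = 73°  [△YQD]
3. ∠VLY = 73°  [QD∥VL, corresponding at D]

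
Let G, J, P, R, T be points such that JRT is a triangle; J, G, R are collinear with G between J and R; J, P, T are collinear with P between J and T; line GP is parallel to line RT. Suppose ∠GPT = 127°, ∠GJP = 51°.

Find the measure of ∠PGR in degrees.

∠PGR = 104°

1. ∠GPJ = 53°  [linear pair at P on JT]
2. ∠JGP = 76°  [△JGP]
3. ∠PGR = 104°  [linear pair at G on JR]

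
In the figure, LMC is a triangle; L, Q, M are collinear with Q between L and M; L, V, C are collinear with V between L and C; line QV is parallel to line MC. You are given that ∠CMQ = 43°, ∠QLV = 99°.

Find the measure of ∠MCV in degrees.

∠MCV = 38°

1. ∠CML = 43°  [Q on ray ML]
2. ∠CLM = 99°  [Q on LM, V on LC]
3. ∠LCM = 38°  [△LMC]
4. ∠MCV = 38°  [V on ray CL]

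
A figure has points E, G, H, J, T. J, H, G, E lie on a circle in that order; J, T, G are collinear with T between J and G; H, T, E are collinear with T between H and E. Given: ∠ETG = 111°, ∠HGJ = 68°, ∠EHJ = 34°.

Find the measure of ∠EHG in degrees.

∠EHG = 43°

1. ∠HTJ = 111°  [vertical angles at T]
2. ∠GTH = 69°  [linear pair at T on JG]
3. ∠EHG = 43°  [△HTG]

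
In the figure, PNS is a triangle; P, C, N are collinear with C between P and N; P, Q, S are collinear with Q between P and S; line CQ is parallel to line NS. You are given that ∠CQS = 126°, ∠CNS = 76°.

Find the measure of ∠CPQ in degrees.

∠CPQ = 50°

1. ∠CQP = 54°  [linear pair at Q on PS]
2. ∠PNS = 76°  [C on ray NP]
3. ∠NSP = 54°  [CQ∥NS, corresponding at Q]
4. ∠NPS = 50°  [△PNS]
5. ∠CPQ = 50°  [C on PN, Q on PS]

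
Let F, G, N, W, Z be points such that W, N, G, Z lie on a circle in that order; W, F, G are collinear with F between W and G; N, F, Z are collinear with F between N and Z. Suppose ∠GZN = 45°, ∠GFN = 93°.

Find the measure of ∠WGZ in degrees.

∠WGZ = 48°

1. ∠GWN = 45°  [same arc NG]
2. ∠NFW = 87°  [linear pair at F on WG]
3. ∠WNZ = 48°  [△WFN]
4. ∠WGZ = 48°  [same arc WZ]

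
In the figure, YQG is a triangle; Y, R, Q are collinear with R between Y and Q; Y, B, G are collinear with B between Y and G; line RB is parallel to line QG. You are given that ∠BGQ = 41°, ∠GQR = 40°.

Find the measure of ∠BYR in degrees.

1. ∠QGY = 41°  [B on ray GY]
2. ∠GQY = 40°  [R on ray QY]
3. ∠GYQ = 99°  [△YQG]
4. ∠BYR = 99°  [R on YQ, B on YG]

∠BYR = 99°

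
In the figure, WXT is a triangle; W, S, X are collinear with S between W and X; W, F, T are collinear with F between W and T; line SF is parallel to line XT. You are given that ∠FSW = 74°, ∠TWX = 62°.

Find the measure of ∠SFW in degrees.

1. ∠TXW = 74°  [SF∥XT, corresponding at S]
2. ∠WTX = 44°  [△WXT]
3. ∠SFW = 44°  [SF∥XT, corresponding at F]

∠SFW = 44°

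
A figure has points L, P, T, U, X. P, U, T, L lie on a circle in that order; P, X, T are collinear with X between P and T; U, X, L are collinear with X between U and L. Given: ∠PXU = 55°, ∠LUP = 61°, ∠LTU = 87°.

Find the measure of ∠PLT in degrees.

1. ∠LXT = 55°  [vertical angles at X]
2. ∠LTP = 61°  [same arc PL]
3. ∠LPU = 93°  [cyclic PUTL, opposite ∠P+∠T]
4. ∠LXP = 125°  [linear pair at X on PT]
5. ∠PLU = 26°  [△PUL]
6. ∠LPT = 29°  [△PXL]
7. ∠PLT = 90°  [△PTL]

∠PLT = 90°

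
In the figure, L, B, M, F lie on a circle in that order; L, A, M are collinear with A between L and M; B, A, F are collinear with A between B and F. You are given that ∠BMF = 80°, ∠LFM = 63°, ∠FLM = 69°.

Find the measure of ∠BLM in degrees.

∠BLM = 31°

1. ∠FBM = 69°  [same arc MF]
2. ∠BFM = 31°  [△BMF]
3. ∠BLM = 31°  [same arc BM]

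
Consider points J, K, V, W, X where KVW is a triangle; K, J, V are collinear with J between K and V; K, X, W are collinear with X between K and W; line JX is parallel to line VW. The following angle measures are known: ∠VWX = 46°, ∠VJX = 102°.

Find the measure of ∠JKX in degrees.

∠JKX = 56°

1. ∠KWV = 46°  [X on ray WK]
2. ∠KJX = 78°  [linear pair at J on KV]
3. ∠JXK = 46°  [JX∥VW, corresponding at X]
4. ∠JKX = 56°  [△KJX]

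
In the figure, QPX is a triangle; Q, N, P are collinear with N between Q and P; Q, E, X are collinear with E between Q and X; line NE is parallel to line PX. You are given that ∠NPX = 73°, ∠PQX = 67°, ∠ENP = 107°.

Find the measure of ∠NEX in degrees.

1. ∠QPX = 73°  [N on ray PQ]
2. ∠PXQ = 40°  [△QPX]
3. ∠NEQ = 40°  [NE∥PX, corresponding at E]
4. ∠NEX = 140°  [linear pair at E on QX]

∠NEX = 140°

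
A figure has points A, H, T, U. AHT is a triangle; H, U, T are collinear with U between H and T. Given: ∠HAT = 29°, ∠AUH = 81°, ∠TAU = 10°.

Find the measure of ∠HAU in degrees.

∠HAU = 19°

1. ∠AUT = 99°  [linear pair at U on HT]
2. ∠ATU = 71°  [△AUT]
3. ∠ATH = 71°  [U on ray TH]
4. ∠AHT = 80°  [△AHT]
5. ∠AHU = 80°  [U on ray HT]
6. ∠HAU = 19°  [△AHU]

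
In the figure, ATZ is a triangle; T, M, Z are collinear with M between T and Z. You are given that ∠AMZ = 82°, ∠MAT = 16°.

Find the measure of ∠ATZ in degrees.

∠ATZ = 66°

1. ∠AMT = 98°  [linear pair at M on TZ]
2. ∠ATM = 66°  [△ATM]
3. ∠ATZ = 66°  [M on ray TZ]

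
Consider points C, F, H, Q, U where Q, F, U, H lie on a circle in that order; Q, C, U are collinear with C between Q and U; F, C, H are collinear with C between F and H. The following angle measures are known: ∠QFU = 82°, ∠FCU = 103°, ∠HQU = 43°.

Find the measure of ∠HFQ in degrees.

1. ∠QHU = 98°  [cyclic QFUH, opposite ∠F+∠H]
2. ∠HUQ = 39°  [△QUH]
3. ∠HFQ = 39°  [same arc QH]

∠HFQ = 39°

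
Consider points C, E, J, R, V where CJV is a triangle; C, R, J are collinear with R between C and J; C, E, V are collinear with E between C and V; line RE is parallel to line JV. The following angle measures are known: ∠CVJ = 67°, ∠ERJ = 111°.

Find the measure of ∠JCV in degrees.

∠JCV = 44°

1. ∠CER = 67°  [RE∥JV, corresponding at E]
2. ∠CRE = 69°  [linear pair at R on CJ]
3. ∠ECR = 44°  [△CRE]
4. ∠JCV = 44°  [R on CJ, E on CV]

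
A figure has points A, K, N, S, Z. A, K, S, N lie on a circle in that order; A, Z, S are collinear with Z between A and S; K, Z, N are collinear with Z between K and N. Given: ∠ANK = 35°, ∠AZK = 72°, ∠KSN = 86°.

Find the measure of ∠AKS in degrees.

∠AKS = 88°

1. ∠ASK = 35°  [same arc AK]
2. ∠KAN = 94°  [cyclic AKSN, opposite ∠A+∠S]
3. ∠AKN = 51°  [△AKN]
4. ∠KAS = 57°  [△AZK]
5. ∠AKS = 88°  [△AKS]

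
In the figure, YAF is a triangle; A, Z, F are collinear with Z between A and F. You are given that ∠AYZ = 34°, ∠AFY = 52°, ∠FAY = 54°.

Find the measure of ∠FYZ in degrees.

∠FYZ = 40°

1. ∠YFZ = 52°  [Z on ray FA]
2. ∠YAZ = 54°  [Z on ray AF]
3. ∠AZY = 92°  [△YAZ]
4. ∠FZY = 88°  [linear pair at Z on AF]
5. ∠FYZ = 40°  [△YZF]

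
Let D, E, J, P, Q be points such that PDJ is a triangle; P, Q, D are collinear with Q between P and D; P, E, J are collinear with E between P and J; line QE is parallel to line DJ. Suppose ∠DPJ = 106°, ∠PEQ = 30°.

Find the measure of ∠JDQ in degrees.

1. ∠EPQ = 106°  [Q on PD, E on PJ]
2. ∠EQP = 44°  [△PQE]
3. ∠DQE = 136°  [linear pair at Q on PD]
4. ∠JDQ = 44°  [QE∥DJ, co-interior at D–Q]

∠JDQ = 44°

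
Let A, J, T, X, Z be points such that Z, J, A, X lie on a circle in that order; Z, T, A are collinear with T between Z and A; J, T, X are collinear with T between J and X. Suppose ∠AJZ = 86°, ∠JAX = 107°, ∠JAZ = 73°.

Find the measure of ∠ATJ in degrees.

∠ATJ = 55°

1. ∠AZJ = 21°  [△ZJA]
2. ∠AXJ = 21°  [same arc JA]
3. ∠AJX = 52°  [△JAX]
4. ∠ATJ = 55°  [△JTA]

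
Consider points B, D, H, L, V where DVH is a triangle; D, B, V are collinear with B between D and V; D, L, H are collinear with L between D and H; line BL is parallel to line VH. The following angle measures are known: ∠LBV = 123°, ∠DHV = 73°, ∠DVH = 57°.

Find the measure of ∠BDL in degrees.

1. ∠DBL = 57°  [linear pair at B on DV]
2. ∠BLD = 73°  [BL∥VH, corresponding at L]
3. ∠BDL = 50°  [△DBL]

∠BDL = 50°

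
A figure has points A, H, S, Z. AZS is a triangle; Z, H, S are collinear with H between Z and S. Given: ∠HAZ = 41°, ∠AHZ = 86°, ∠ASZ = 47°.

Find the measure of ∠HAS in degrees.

1. ∠AHS = 94°  [linear pair at H on ZS]
2. ∠ASH = 47°  [H on ray SZ]
3. ∠HAS = 39°  [△AHS]

∠HAS = 39°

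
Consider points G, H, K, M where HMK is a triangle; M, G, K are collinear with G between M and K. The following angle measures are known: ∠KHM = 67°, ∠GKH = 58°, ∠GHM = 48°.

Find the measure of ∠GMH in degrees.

1. ∠HKM = 58°  [G on ray KM]
2. ∠HMK = 55°  [△HMK]
3. ∠GMH = 55°  [G on ray MK]

∠GMH = 55°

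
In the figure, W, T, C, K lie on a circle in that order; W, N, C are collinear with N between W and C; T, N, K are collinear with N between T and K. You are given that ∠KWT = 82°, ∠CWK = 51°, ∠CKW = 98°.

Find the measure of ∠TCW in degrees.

∠TCW = 67°

1. ∠KCT = 98°  [cyclic WTCK, opposite ∠W+∠C]
2. ∠CTK = 51°  [same arc CK]
3. ∠CTW = 82°  [cyclic WTCK, opposite ∠T+∠K]
4. ∠CKT = 31°  [△TCK]
5. ∠CWT = 31°  [same arc TC]
6. ∠TCW = 67°  [△WTC]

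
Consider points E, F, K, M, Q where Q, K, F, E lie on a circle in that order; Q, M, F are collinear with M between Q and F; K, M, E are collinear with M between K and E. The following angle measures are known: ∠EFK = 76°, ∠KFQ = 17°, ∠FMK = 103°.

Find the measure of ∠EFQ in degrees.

1. ∠EQK = 104°  [cyclic QKFE, opposite ∠Q+∠F]
2. ∠KEQ = 17°  [same arc QK]
3. ∠EKQ = 59°  [△QKE]
4. ∠EFQ = 59°  [same arc QE]

∠EFQ = 59°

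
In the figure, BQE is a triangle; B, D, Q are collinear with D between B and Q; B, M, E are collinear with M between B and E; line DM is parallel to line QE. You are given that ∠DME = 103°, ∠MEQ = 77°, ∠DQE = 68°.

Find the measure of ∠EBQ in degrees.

1. ∠BEQ = 77°  [M on ray EB]
2. ∠BQE = 68°  [D on ray QB]
3. ∠EBQ = 35°  [△BQE]

∠EBQ = 35°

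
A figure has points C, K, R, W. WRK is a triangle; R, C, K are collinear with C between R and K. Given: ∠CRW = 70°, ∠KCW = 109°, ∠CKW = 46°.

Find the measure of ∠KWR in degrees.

1. ∠KRW = 70°  [C on ray RK]
2. ∠RKW = 46°  [C on ray KR]
3. ∠KWR = 64°  [△WRK]

∠KWR = 64°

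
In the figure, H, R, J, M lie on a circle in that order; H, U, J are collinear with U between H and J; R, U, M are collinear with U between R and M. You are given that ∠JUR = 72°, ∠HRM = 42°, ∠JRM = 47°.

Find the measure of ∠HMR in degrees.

∠HMR = 61°

1. ∠HUM = 72°  [vertical angles at U]
2. ∠JHM = 47°  [same arc JM]
3. ∠HMR = 61°  [△HUM]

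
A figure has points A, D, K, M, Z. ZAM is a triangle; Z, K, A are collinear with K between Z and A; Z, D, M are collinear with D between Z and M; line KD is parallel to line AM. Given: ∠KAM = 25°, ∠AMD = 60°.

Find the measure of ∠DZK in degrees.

∠DZK = 95°

1. ∠MAZ = 25°  [K on ray AZ]
2. ∠AMZ = 60°  [D on ray MZ]
3. ∠AZM = 95°  [△ZAM]
4. ∠DZK = 95°  [K on ZA, D on ZM]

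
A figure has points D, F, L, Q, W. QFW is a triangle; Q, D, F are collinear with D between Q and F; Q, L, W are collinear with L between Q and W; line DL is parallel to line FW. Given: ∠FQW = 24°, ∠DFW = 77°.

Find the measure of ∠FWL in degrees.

∠FWL = 79°

1. ∠QFW = 77°  [D on ray FQ]
2. ∠FWQ = 79°  [△QFW]
3. ∠FWL = 79°  [L on ray WQ]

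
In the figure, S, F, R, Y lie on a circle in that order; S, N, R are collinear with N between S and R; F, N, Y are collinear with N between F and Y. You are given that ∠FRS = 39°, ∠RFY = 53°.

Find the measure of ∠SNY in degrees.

∠SNY = 88°

1. ∠FYS = 39°  [same arc SF]
2. ∠RSY = 53°  [same arc RY]
3. ∠SNY = 88°  [△SNY]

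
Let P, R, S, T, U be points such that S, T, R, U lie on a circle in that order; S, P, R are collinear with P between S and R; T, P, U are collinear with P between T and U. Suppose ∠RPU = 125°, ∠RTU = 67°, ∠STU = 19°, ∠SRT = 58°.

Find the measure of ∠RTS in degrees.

∠RTS = 86°

1. ∠SPT = 125°  [vertical angles at P]
2. ∠RST = 36°  [△SPT]
3. ∠RTS = 86°  [△STR]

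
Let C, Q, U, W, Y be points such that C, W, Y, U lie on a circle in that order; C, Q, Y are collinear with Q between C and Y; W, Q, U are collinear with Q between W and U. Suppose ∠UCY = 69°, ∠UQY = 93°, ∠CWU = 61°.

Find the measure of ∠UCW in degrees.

∠UCW = 95°

1. ∠CQU = 87°  [linear pair at Q on CY]
2. ∠CUW = 24°  [△CQU]
3. ∠UCW = 95°  [△CWU]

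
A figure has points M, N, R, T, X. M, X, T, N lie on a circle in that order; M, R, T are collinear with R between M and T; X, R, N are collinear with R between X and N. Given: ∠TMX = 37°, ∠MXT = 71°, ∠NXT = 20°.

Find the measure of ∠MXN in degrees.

∠MXN = 51°

1. ∠TNX = 37°  [same arc XT]
2. ∠MTX = 72°  [△MXT]
3. ∠NTX = 123°  [△XTN]
4. ∠MNX = 72°  [same arc MX]
5. ∠NMX = 57°  [cyclic MXTN, opposite ∠M+∠T]
6. ∠MXN = 51°  [△MXN]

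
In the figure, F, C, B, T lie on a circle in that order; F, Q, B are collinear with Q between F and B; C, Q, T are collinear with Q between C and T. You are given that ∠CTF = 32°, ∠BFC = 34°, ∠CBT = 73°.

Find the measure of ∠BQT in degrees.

∠BQT = 105°

1. ∠CBF = 32°  [same arc FC]
2. ∠BTC = 34°  [same arc CB]
3. ∠BCT = 73°  [△CBT]
4. ∠BQC = 75°  [△CQB]
5. ∠FQT = 75°  [vertical angles at Q]
6. ∠BQT = 105°  [linear pair at Q on FB]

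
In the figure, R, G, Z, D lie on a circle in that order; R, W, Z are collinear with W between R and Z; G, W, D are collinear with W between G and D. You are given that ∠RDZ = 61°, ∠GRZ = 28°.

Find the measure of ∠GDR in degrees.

∠GDR = 33°

1. ∠RGZ = 119°  [cyclic RGZD, opposite ∠G+∠D]
2. ∠GZR = 33°  [△RGZ]
3. ∠GDR = 33°  [same arc RG]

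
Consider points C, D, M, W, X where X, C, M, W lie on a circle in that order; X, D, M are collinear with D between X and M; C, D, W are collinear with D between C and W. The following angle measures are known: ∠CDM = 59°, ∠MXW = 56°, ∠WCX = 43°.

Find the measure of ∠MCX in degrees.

∠MCX = 99°

1. ∠CDX = 121°  [linear pair at D on XM]
2. ∠MCW = 56°  [same arc MW]
3. ∠CXM = 16°  [△XDC]
4. ∠CMX = 65°  [△CDM]
5. ∠MCX = 99°  [△XCM]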